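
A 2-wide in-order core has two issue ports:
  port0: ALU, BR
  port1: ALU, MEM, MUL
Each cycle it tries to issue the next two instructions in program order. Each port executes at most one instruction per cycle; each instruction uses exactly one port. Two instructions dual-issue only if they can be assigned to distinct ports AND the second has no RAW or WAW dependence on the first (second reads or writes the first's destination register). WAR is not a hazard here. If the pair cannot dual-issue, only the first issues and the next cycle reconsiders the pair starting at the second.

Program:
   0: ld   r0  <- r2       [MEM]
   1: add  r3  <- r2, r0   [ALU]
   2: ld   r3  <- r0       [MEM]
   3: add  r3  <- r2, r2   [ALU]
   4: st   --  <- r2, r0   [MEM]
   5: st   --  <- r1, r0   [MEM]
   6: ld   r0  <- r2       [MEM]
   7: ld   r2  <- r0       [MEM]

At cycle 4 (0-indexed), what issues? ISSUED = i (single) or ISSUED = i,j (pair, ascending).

ISSUED = 5

[0] i0  ld.MEM  -- RAW r0
[1] i1  add.ALU  -- WAW r3
[2] i2  ld.MEM  -- WAW r3
[3] i3,i4  add.ALU;st.MEM  -- dual
[4] i5  st.MEM  -- no-port MEM/MEM
[5] i6  ld.MEM  -- no-port MEM/MEM
[6] i7  ld.MEM  -- tail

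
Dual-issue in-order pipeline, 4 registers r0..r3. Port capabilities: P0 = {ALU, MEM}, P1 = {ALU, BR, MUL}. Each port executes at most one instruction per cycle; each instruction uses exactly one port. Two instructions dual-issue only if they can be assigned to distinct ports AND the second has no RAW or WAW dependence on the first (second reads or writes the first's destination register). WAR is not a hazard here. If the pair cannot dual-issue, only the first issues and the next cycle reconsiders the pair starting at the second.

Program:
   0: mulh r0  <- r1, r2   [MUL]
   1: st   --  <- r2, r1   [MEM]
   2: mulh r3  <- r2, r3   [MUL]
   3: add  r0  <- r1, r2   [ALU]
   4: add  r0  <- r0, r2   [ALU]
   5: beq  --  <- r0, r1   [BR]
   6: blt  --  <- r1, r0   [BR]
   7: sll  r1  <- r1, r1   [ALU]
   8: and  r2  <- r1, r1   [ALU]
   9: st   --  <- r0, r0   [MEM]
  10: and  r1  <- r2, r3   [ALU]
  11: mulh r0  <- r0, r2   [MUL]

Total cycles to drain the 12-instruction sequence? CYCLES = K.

[0] i0&i1  mulh st  -- dual
[1] i2&i3  mulh add  -- dual
[2] i4  add  -- RAW r0
[3] i5  beq  -- no-port BR/BR
[4] i6&i7  blt sll  -- dual
[5] i8&i9  and st  -- dual
[6] i10&i11  and mulh  -- dual

CYCLES = 7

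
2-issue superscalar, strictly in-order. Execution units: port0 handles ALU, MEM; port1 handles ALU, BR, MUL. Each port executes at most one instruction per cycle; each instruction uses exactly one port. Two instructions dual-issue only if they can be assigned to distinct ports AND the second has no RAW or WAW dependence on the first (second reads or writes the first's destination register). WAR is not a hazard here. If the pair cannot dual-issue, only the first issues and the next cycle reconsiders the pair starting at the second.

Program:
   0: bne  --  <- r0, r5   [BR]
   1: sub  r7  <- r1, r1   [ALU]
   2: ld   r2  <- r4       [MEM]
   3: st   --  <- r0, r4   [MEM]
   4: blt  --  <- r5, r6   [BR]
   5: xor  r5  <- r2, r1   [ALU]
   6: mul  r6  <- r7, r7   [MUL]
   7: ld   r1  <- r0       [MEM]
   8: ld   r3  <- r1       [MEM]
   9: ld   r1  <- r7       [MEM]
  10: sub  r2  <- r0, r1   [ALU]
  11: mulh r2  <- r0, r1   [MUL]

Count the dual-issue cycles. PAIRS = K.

t=0 i0+i1:bne.BR;sub.ALU ; 2-wide
t=1 i2:ld.MEM ; no-port MEM/MEM
t=2 i3+i4:st.MEM;blt.BR ; 2-wide
t=3 i5+i6:xor.ALU;mul.MUL ; 2-wide
t=4 i7:ld.MEM ; no-port MEM/MEM
t=5 i8:ld.MEM ; no-port MEM/MEM
t=6 i9:ld.MEM ; RAW r1
t=7 i10:sub.ALU ; WAW r2
t=8 i11:mulh.MUL ; tail

PAIRS = 3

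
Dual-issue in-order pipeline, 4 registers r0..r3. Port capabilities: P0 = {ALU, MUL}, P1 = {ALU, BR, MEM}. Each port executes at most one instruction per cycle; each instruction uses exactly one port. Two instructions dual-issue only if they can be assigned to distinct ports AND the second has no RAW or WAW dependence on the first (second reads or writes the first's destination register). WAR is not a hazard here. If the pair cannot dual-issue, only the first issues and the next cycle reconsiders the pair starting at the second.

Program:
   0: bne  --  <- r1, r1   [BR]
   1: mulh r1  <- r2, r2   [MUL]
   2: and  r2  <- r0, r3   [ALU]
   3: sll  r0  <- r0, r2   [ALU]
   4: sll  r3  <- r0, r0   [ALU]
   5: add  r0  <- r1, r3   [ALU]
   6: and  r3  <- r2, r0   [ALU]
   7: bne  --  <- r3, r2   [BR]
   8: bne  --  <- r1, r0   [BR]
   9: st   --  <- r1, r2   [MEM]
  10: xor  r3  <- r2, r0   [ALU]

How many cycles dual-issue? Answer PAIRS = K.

  cy0 -> i0,i1 (bne.BR+mulh.MUL) 2-wide
  cy1 -> i2 (and.ALU) RAW r2
  cy2 -> i3 (sll.ALU) RAW r0
  cy3 -> i4 (sll.ALU) RAW r3
  cy4 -> i5 (add.ALU) RAW r0
  cy5 -> i6 (and.ALU) RAW r3
  cy6 -> i7 (bne.BR) no-port BR/BR
  cy7 -> i8 (bne.BR) no-port BR/MEM
  cy8 -> i9,i10 (st.MEM+xor.ALU) 2-wide

PAIRS = 2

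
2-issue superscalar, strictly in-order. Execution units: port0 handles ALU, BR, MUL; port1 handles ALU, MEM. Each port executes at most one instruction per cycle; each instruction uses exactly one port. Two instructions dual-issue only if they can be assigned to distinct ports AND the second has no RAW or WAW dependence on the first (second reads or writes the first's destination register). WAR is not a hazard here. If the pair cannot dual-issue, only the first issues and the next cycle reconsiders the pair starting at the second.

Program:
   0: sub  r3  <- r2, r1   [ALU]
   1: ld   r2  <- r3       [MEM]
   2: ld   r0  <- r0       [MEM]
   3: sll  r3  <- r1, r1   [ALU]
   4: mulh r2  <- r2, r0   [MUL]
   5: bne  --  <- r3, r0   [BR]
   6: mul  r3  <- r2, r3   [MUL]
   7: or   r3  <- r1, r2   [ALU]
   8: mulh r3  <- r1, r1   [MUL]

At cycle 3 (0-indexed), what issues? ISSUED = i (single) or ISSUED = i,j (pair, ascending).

[0] i0  sub  -- RAW r3
[1] i1  ld  -- no-port MEM/MEM
[2] i2+i3  ld;sll  -- dual
[3] i4  mulh  -- no-port MUL/BR
[4] i5  bne  -- no-port BR/MUL
[5] i6  mul  -- WAW r3
[6] i7  or  -- WAW r3
[7] i8  mulh  -- tail

ISSUED = 4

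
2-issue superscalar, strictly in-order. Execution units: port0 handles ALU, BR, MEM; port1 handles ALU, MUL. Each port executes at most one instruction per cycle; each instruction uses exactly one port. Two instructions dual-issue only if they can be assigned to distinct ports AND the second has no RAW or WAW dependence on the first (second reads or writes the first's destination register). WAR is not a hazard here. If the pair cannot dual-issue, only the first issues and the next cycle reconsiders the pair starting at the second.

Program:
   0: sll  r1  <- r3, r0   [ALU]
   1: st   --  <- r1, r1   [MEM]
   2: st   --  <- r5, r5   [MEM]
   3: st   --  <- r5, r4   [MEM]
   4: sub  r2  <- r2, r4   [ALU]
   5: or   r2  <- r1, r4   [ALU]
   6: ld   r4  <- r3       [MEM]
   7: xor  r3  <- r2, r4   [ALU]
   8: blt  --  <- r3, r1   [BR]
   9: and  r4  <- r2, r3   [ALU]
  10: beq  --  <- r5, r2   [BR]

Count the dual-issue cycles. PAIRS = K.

t=0 i0:sll ; RAW r1
t=1 i1:st ; no-port MEM/MEM
t=2 i2:st ; no-port MEM/MEM
t=3 i3+i4:st+sub ; pair
t=4 i5+i6:or+ld ; pair
t=5 i7:xor ; RAW r3
t=6 i8+i9:blt+and ; pair
t=7 i10:beq ; tail

PAIRS = 3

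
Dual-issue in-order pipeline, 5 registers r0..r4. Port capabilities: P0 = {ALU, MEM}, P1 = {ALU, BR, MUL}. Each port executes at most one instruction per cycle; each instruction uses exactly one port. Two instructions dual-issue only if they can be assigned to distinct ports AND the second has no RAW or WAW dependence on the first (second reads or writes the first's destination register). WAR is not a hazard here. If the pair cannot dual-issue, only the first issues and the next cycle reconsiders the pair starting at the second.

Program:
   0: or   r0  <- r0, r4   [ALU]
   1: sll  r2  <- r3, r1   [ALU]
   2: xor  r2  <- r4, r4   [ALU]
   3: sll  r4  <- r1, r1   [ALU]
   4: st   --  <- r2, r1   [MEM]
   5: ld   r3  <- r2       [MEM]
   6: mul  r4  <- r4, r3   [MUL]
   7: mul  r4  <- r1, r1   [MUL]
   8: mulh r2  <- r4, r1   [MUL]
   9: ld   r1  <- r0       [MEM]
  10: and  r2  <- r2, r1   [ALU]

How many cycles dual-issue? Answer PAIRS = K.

PAIRS = 3

t=0 i0/i1:or.ALU sll.ALU ; pair
t=1 i2/i3:xor.ALU sll.ALU ; pair
t=2 i4:st.MEM ; no-port MEM/MEM
t=3 i5:ld.MEM ; RAW r3
t=4 i6:mul.MUL ; no-port MUL/MUL
t=5 i7:mul.MUL ; no-port MUL/MUL
t=6 i8/i9:mulh.MUL ld.MEM ; pair
t=7 i10:and.ALU ; tail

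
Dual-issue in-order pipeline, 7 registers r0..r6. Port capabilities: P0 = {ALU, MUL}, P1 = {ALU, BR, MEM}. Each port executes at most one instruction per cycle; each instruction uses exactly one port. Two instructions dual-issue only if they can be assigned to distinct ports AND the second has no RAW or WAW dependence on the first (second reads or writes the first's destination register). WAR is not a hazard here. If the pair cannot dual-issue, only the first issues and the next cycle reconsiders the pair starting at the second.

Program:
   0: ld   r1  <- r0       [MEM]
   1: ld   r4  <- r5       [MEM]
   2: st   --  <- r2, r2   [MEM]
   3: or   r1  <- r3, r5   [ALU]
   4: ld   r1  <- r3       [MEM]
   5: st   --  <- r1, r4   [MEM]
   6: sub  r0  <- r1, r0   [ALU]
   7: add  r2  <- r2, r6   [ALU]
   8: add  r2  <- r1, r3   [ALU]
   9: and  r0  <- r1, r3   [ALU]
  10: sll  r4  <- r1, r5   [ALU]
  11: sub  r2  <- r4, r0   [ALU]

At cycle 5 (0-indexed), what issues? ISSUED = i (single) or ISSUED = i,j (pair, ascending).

ISSUED = 7

#0 head=0: ld i0 no-port MEM/MEM
#1 head=1: ld i1 no-port MEM/MEM
#2 head=2: st;or i2&i3 dual
#3 head=4: ld i4 no-port MEM/MEM
#4 head=5: st;sub i5&i6 dual
#5 head=7: add i7 WAW r2
#6 head=8: add;and i8&i9 dual
#7 head=10: sll i10 RAW r4
#8 head=11: sub i11 tail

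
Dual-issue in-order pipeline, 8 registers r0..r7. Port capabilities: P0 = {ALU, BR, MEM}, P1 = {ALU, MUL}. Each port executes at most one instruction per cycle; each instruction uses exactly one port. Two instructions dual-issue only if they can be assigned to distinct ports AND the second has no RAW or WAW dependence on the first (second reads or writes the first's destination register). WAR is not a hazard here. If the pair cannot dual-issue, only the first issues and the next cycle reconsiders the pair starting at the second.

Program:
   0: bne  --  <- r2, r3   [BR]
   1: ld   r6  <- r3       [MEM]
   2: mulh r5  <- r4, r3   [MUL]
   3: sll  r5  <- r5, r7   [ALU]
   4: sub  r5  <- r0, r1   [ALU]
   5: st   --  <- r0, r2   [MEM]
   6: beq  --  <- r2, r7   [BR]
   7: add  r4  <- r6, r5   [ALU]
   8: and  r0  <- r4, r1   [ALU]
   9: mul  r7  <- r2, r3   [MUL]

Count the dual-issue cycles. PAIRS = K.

c0: i0 bne  no-port BR/MEM
c1: i1/i2 ld+mulh  2-wide
c2: i3 sll  WAW r5
c3: i4/i5 sub+st  2-wide
c4: i6/i7 beq+add  2-wide
c5: i8/i9 and+mul  2-wide

PAIRS = 4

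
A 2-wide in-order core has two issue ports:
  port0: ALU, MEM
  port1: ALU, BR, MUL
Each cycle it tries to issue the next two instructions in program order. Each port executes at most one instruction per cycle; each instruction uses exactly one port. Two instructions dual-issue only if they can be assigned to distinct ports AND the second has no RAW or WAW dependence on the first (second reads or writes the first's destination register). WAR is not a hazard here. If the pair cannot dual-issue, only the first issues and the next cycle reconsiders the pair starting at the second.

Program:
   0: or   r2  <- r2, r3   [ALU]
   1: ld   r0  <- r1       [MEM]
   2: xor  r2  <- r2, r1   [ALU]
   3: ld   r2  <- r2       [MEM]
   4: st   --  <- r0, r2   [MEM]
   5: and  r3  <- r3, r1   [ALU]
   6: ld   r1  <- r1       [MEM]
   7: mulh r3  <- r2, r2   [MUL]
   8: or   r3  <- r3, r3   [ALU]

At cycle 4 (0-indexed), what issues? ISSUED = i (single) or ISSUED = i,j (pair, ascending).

ISSUED = 6,7

t=0 i0&i1:or.ALU ld.MEM ; dual
t=1 i2:xor.ALU ; RAW+WAW r2
t=2 i3:ld.MEM ; no-port MEM/MEM
t=3 i4&i5:st.MEM and.ALU ; dual
t=4 i6&i7:ld.MEM mulh.MUL ; dual
t=5 i8:or.ALU ; tail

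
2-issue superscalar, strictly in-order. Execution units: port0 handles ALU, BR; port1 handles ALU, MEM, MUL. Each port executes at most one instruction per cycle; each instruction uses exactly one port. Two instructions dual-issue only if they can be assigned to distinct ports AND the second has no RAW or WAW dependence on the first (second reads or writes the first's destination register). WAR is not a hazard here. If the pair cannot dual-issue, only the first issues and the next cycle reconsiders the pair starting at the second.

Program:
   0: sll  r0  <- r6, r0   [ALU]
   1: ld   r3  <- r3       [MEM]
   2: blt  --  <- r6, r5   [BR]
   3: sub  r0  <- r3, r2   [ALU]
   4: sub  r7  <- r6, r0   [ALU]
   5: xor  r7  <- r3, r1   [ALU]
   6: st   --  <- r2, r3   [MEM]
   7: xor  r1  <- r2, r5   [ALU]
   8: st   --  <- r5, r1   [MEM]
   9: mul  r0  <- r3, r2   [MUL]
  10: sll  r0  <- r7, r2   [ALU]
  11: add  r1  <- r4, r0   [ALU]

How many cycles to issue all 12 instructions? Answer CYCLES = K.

CYCLES = 9

  cy0 -> i0/i1 (sll+ld) dual
  cy1 -> i2/i3 (blt+sub) dual
  cy2 -> i4 (sub) WAW r7
  cy3 -> i5/i6 (xor+st) dual
  cy4 -> i7 (xor) RAW r1
  cy5 -> i8 (st) no-port MEM/MUL
  cy6 -> i9 (mul) WAW r0
  cy7 -> i10 (sll) RAW r0
  cy8 -> i11 (add) tail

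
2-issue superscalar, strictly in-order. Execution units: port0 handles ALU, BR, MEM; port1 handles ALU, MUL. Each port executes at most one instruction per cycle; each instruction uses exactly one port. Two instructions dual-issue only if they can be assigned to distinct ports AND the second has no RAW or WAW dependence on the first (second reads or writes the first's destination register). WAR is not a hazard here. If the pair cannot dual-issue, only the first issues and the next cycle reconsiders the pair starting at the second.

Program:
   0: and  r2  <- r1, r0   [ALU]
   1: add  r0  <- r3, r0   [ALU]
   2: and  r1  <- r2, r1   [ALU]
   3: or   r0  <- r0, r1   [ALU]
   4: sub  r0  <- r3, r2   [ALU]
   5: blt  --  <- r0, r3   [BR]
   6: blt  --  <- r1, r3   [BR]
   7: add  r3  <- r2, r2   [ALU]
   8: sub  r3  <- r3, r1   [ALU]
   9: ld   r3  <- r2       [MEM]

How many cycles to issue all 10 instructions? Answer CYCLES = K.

CYCLES = 8

#0 head=0: and add i0&i1 2-wide
#1 head=2: and i2 RAW r1
#2 head=3: or i3 WAW r0
#3 head=4: sub i4 RAW r0
#4 head=5: blt i5 no-port BR/BR
#5 head=6: blt add i6&i7 2-wide
#6 head=8: sub i8 WAW r3
#7 head=9: ld i9 tail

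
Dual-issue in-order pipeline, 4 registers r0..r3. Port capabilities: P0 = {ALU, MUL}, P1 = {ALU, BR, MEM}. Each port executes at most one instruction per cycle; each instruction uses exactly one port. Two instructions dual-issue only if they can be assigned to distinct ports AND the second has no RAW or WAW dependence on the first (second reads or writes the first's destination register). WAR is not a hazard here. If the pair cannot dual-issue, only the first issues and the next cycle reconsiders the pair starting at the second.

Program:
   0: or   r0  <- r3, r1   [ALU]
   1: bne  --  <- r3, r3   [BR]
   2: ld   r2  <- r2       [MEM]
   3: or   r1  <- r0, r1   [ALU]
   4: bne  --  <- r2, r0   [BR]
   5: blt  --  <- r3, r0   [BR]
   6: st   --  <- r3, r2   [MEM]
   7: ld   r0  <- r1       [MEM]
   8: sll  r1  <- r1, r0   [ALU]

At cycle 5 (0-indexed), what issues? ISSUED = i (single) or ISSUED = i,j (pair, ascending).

  cy0 -> i0/i1 (or/bne) dual
  cy1 -> i2/i3 (ld/or) dual
  cy2 -> i4 (bne) no-port BR/BR
  cy3 -> i5 (blt) no-port BR/MEM
  cy4 -> i6 (st) no-port MEM/MEM
  cy5 -> i7 (ld) RAW r0
  cy6 -> i8 (sll) tail

ISSUED = 7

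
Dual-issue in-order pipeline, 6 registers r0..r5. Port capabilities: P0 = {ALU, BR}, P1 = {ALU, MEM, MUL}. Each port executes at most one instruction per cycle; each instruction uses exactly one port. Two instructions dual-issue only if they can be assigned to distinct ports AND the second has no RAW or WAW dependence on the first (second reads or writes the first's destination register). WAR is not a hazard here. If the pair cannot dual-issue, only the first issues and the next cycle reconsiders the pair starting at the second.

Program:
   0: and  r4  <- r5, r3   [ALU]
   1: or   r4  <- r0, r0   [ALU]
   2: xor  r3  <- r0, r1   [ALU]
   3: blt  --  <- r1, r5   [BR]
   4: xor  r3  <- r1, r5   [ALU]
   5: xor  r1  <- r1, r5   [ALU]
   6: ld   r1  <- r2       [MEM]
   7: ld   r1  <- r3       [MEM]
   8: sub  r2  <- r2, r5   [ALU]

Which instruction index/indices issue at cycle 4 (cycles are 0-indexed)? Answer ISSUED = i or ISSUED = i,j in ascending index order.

ISSUED = 6

#0 head=0: and.ALU i0 WAW r4
#1 head=1: or.ALU+xor.ALU i1&i2 pair
#2 head=3: blt.BR+xor.ALU i3&i4 pair
#3 head=5: xor.ALU i5 WAW r1
#4 head=6: ld.MEM i6 no-port MEM/MEM
#5 head=7: ld.MEM+sub.ALU i7&i8 pair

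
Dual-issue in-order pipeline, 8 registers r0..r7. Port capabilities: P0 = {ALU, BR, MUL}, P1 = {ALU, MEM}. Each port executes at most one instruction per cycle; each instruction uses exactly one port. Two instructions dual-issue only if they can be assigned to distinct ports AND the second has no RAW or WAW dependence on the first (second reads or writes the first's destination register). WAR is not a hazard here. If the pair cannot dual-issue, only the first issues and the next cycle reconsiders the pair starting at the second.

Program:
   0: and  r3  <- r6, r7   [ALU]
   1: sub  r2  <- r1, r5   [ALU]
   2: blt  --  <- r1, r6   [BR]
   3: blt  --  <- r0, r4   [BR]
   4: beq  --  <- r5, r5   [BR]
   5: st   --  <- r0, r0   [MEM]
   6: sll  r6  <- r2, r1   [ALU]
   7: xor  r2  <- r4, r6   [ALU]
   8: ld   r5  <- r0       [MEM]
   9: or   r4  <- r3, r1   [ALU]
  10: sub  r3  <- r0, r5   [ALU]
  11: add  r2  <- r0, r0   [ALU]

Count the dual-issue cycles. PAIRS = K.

[0] i0+i1  and.ALU sub.ALU  -- dual
[1] i2  blt.BR  -- no-port BR/BR
[2] i3  blt.BR  -- no-port BR/BR
[3] i4+i5  beq.BR st.MEM  -- dual
[4] i6  sll.ALU  -- RAW r6
[5] i7+i8  xor.ALU ld.MEM  -- dual
[6] i9+i10  or.ALU sub.ALU  -- dual
[7] i11  add.ALU  -- tail

PAIRS = 4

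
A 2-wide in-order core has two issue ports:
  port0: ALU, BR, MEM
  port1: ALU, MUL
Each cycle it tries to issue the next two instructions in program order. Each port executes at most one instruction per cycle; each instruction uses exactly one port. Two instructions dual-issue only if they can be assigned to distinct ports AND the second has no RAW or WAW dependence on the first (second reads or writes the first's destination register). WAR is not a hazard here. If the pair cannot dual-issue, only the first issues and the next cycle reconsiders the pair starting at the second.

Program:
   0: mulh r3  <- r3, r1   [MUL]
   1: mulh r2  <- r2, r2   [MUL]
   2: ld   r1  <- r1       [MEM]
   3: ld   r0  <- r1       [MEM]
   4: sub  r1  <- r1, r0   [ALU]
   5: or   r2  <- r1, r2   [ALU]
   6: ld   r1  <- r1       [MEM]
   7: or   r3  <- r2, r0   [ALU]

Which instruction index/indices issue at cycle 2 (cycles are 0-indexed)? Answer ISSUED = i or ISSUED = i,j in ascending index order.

0. mulh.MUL @i0  | no-port MUL/MUL
1. mulh.MUL+ld.MEM @i1+i2  | pair
2. ld.MEM @i3  | RAW r0
3. sub.ALU @i4  | RAW r1
4. or.ALU+ld.MEM @i5+i6  | pair
5. or.ALU @i7  | tail

ISSUED = 3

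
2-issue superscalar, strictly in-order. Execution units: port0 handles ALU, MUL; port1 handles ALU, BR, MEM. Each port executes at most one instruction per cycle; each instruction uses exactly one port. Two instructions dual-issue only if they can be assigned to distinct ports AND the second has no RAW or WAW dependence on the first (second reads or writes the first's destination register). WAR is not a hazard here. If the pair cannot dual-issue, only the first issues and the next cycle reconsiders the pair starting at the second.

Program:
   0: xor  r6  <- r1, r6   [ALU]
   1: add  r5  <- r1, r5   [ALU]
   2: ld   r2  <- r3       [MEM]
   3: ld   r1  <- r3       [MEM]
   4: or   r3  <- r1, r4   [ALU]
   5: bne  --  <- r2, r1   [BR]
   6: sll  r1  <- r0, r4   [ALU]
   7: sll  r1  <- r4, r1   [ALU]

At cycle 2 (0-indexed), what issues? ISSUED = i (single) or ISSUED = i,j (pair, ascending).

0. xor.ALU;add.ALU @i0+i1  | pair
1. ld.MEM @i2  | no-port MEM/MEM
2. ld.MEM @i3  | RAW r1
3. or.ALU;bne.BR @i4+i5  | pair
4. sll.ALU @i6  | RAW+WAW r1
5. sll.ALU @i7  | tail

ISSUED = 3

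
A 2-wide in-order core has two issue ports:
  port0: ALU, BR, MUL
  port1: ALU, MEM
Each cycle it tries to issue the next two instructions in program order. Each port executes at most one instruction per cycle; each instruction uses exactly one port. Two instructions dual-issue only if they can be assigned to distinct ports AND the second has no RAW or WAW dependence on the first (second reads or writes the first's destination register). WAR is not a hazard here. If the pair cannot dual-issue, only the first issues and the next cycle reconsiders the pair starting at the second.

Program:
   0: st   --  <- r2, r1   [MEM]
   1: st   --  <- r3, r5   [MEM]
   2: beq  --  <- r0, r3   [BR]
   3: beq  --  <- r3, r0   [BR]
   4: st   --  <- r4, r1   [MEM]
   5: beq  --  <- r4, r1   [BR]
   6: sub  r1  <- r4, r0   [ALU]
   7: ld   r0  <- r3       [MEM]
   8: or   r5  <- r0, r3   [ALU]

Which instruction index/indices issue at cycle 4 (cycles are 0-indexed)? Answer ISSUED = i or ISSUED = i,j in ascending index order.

0. st @i0  | no-port MEM/MEM
1. st/beq @i1&i2  | pair
2. beq/st @i3&i4  | pair
3. beq/sub @i5&i6  | pair
4. ld @i7  | RAW r0
5. or @i8  | tail

ISSUED = 7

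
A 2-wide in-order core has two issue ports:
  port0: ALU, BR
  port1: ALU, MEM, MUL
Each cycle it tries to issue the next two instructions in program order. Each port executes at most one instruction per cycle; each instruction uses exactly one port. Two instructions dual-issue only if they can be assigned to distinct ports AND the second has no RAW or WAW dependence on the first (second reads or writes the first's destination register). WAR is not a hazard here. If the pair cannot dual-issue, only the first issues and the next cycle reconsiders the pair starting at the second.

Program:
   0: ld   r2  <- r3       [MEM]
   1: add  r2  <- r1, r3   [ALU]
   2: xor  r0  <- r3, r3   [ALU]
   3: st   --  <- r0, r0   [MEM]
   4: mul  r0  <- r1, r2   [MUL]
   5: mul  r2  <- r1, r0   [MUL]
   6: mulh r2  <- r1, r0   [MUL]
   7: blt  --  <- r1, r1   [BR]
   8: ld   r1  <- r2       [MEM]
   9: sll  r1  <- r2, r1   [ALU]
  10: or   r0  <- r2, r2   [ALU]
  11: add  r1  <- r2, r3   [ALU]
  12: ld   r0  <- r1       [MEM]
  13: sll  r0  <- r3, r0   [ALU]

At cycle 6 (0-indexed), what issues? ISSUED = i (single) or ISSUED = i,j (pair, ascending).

[0] i0  ld.MEM  -- WAW r2
[1] i1+i2  add.ALU+xor.ALU  -- 2-wide
[2] i3  st.MEM  -- no-port MEM/MUL
[3] i4  mul.MUL  -- no-port MUL/MUL
[4] i5  mul.MUL  -- no-port MUL/MUL
[5] i6+i7  mulh.MUL+blt.BR  -- 2-wide
[6] i8  ld.MEM  -- RAW+WAW r1
[7] i9+i10  sll.ALU+or.ALU  -- 2-wide
[8] i11  add.ALU  -- RAW r1
[9] i12  ld.MEM  -- RAW+WAW r0
[10] i13  sll.ALU  -- tail

ISSUED = 8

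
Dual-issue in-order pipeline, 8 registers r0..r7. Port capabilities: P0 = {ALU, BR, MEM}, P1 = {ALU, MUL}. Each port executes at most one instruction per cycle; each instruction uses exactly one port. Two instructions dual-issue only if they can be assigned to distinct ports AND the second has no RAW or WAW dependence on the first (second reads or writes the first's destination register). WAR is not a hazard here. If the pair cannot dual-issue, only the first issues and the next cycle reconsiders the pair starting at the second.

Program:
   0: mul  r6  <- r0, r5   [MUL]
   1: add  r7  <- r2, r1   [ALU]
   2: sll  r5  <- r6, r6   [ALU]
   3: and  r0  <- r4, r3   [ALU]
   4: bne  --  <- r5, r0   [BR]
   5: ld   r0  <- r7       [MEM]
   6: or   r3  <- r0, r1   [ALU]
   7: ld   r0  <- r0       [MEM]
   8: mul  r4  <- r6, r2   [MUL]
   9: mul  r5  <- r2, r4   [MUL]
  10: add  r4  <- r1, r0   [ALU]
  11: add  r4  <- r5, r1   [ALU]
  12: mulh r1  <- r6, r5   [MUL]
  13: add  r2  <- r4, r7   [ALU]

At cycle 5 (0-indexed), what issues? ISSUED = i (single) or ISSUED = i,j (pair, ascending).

ISSUED = 8

#0 head=0: mul.MUL+add.ALU i0/i1 2-wide
#1 head=2: sll.ALU+and.ALU i2/i3 2-wide
#2 head=4: bne.BR i4 no-port BR/MEM
#3 head=5: ld.MEM i5 RAW r0
#4 head=6: or.ALU+ld.MEM i6/i7 2-wide
#5 head=8: mul.MUL i8 no-port MUL/MUL
#6 head=9: mul.MUL+add.ALU i9/i10 2-wide
#7 head=11: add.ALU+mulh.MUL i11/i12 2-wide
#8 head=13: add.ALU i13 tail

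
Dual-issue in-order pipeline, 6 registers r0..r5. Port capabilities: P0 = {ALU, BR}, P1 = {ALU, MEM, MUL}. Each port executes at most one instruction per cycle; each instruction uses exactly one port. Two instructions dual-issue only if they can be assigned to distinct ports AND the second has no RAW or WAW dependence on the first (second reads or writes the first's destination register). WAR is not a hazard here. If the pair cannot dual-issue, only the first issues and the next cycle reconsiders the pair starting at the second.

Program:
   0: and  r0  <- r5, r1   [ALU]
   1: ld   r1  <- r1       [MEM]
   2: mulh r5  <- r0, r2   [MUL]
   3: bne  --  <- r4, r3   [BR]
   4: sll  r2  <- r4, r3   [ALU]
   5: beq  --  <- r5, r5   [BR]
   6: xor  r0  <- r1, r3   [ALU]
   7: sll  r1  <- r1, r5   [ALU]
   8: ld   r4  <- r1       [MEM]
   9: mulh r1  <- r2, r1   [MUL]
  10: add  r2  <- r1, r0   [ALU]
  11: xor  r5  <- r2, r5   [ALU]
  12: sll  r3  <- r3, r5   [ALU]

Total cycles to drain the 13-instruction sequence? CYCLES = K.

t=0 i0,i1:and.ALU;ld.MEM ; 2-wide
t=1 i2,i3:mulh.MUL;bne.BR ; 2-wide
t=2 i4,i5:sll.ALU;beq.BR ; 2-wide
t=3 i6,i7:xor.ALU;sll.ALU ; 2-wide
t=4 i8:ld.MEM ; no-port MEM/MUL
t=5 i9:mulh.MUL ; RAW r1
t=6 i10:add.ALU ; RAW r2
t=7 i11:xor.ALU ; RAW r5
t=8 i12:sll.ALU ; tail

CYCLES = 9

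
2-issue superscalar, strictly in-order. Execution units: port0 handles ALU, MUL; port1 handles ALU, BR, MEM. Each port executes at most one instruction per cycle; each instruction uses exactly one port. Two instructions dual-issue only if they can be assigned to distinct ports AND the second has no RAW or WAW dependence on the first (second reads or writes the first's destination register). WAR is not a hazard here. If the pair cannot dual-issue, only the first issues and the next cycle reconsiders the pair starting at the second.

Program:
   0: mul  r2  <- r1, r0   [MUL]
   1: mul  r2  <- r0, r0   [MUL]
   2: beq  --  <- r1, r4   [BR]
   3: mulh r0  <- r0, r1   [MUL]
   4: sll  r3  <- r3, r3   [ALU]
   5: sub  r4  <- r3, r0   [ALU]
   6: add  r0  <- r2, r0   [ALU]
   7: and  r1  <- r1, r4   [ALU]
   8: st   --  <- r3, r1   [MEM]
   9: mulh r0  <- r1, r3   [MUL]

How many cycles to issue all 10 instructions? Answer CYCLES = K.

CYCLES = 6

t=0 i0:mul ; no-port MUL/MUL
t=1 i1&i2:mul/beq ; pair
t=2 i3&i4:mulh/sll ; pair
t=3 i5&i6:sub/add ; pair
t=4 i7:and ; RAW r1
t=5 i8&i9:st/mulh ; pair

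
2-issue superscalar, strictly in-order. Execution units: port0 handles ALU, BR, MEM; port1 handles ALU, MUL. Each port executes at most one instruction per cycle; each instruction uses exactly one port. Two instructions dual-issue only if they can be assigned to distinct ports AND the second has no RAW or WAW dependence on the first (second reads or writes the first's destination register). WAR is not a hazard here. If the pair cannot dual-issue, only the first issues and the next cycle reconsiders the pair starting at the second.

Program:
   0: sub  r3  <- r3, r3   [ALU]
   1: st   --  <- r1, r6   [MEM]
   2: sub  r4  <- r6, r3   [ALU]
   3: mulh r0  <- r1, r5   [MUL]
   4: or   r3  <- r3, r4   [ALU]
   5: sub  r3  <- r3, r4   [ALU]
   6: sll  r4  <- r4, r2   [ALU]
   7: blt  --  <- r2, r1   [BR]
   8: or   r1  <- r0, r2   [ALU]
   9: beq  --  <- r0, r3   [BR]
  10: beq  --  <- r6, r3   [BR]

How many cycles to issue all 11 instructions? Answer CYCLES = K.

[0] i0&i1  sub.ALU st.MEM  -- 2-wide
[1] i2&i3  sub.ALU mulh.MUL  -- 2-wide
[2] i4  or.ALU  -- RAW+WAW r3
[3] i5&i6  sub.ALU sll.ALU  -- 2-wide
[4] i7&i8  blt.BR or.ALU  -- 2-wide
[5] i9  beq.BR  -- no-port BR/BR
[6] i10  beq.BR  -- tail

CYCLES = 7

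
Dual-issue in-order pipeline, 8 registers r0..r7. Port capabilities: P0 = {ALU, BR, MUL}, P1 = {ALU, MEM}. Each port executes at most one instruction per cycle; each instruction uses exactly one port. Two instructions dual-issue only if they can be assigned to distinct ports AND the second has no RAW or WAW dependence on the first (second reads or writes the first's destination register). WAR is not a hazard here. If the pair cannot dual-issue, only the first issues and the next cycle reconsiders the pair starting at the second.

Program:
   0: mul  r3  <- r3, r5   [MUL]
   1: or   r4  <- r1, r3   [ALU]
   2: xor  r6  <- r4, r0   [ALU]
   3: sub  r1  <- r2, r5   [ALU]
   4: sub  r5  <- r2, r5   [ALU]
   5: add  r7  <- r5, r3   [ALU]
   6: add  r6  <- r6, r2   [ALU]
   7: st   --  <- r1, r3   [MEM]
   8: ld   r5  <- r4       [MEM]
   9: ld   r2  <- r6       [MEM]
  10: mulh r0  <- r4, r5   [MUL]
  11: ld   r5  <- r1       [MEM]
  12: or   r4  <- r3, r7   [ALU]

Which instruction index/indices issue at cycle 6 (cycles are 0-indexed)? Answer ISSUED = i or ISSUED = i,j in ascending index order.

ISSUED = 8

  cy0 -> i0 (mul.MUL) RAW r3
  cy1 -> i1 (or.ALU) RAW r4
  cy2 -> i2/i3 (xor.ALU;sub.ALU) dual
  cy3 -> i4 (sub.ALU) RAW r5
  cy4 -> i5/i6 (add.ALU;add.ALU) dual
  cy5 -> i7 (st.MEM) no-port MEM/MEM
  cy6 -> i8 (ld.MEM) no-port MEM/MEM
  cy7 -> i9/i10 (ld.MEM;mulh.MUL) dual
  cy8 -> i11/i12 (ld.MEM;or.ALU) dual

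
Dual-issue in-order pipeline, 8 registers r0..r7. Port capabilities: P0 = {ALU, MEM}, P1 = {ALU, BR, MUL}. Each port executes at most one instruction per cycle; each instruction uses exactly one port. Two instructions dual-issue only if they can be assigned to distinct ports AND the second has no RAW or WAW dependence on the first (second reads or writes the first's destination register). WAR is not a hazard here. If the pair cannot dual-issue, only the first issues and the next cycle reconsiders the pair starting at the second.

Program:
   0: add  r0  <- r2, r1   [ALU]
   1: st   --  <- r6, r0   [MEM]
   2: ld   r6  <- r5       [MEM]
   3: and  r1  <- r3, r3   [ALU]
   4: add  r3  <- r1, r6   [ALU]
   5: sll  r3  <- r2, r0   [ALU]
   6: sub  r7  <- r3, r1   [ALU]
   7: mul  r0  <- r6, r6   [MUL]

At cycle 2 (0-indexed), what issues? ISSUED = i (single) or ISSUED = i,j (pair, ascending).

#0 head=0: add.ALU i0 RAW r0
#1 head=1: st.MEM i1 no-port MEM/MEM
#2 head=2: ld.MEM/and.ALU i2,i3 dual
#3 head=4: add.ALU i4 WAW r3
#4 head=5: sll.ALU i5 RAW r3
#5 head=6: sub.ALU/mul.MUL i6,i7 dual

ISSUED = 2,3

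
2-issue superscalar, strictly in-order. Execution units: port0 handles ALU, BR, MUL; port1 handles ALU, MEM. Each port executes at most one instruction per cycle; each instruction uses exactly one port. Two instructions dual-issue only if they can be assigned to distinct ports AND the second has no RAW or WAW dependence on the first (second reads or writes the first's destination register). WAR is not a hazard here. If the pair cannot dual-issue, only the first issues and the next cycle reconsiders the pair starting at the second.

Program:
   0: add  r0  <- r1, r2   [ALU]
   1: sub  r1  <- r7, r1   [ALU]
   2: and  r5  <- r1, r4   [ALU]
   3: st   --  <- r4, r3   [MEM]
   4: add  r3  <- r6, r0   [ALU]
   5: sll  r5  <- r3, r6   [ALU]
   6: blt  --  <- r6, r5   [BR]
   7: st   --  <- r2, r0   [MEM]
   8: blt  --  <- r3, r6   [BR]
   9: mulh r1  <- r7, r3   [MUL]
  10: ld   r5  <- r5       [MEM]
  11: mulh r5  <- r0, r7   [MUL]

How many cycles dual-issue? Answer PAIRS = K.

0. add.ALU+sub.ALU @i0&i1  | 2-wide
1. and.ALU+st.MEM @i2&i3  | 2-wide
2. add.ALU @i4  | RAW r3
3. sll.ALU @i5  | RAW r5
4. blt.BR+st.MEM @i6&i7  | 2-wide
5. blt.BR @i8  | no-port BR/MUL
6. mulh.MUL+ld.MEM @i9&i10  | 2-wide
7. mulh.MUL @i11  | tail

PAIRS = 4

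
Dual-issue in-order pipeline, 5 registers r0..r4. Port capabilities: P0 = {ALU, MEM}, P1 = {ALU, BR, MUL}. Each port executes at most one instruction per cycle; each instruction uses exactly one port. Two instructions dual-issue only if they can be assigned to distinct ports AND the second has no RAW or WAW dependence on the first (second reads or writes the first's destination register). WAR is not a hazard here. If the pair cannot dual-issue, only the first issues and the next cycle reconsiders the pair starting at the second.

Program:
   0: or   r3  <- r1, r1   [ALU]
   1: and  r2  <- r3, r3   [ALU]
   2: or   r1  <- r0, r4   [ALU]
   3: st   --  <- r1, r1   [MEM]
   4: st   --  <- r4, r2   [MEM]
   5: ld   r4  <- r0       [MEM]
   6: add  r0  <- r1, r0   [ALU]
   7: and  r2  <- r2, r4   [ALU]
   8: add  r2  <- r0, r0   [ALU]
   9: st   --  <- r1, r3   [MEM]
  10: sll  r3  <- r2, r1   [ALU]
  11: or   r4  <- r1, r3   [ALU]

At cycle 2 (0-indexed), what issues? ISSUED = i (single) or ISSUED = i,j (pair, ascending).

ISSUED = 3

0. or @i0  | RAW r3
1. and/or @i1&i2  | pair
2. st @i3  | no-port MEM/MEM
3. st @i4  | no-port MEM/MEM
4. ld/add @i5&i6  | pair
5. and @i7  | WAW r2
6. add/st @i8&i9  | pair
7. sll @i10  | RAW r3
8. or @i11  | tail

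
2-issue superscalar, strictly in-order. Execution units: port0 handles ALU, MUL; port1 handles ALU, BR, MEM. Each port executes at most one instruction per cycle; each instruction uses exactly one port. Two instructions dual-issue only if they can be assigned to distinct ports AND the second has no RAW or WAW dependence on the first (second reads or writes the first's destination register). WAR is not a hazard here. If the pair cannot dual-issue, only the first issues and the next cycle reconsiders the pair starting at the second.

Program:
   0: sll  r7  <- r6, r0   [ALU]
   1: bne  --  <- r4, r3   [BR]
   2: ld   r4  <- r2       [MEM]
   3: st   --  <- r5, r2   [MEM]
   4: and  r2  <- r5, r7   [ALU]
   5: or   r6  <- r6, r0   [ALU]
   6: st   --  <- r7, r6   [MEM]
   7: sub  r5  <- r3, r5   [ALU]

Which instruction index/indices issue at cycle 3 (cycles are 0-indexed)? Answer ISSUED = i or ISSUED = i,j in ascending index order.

ISSUED = 5

#0 head=0: sll.ALU+bne.BR i0+i1 dual
#1 head=2: ld.MEM i2 no-port MEM/MEM
#2 head=3: st.MEM+and.ALU i3+i4 dual
#3 head=5: or.ALU i5 RAW r6
#4 head=6: st.MEM+sub.ALU i6+i7 dual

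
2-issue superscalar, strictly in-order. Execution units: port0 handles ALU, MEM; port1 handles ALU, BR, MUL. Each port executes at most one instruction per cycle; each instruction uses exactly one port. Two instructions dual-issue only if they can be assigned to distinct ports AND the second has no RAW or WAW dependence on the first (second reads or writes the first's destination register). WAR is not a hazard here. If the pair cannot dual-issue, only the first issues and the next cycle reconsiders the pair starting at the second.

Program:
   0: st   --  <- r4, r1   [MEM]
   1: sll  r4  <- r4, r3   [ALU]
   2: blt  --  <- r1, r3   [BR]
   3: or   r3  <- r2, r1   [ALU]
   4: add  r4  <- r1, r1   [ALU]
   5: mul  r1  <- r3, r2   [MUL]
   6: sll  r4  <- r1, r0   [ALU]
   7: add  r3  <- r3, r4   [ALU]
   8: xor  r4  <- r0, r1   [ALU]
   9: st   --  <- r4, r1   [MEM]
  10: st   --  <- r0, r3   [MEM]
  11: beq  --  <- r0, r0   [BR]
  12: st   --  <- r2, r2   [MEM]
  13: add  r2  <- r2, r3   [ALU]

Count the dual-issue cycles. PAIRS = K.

t=0 i0,i1:st;sll ; dual
t=1 i2,i3:blt;or ; dual
t=2 i4,i5:add;mul ; dual
t=3 i6:sll ; RAW r4
t=4 i7,i8:add;xor ; dual
t=5 i9:st ; no-port MEM/MEM
t=6 i10,i11:st;beq ; dual
t=7 i12,i13:st;add ; dual

PAIRS = 6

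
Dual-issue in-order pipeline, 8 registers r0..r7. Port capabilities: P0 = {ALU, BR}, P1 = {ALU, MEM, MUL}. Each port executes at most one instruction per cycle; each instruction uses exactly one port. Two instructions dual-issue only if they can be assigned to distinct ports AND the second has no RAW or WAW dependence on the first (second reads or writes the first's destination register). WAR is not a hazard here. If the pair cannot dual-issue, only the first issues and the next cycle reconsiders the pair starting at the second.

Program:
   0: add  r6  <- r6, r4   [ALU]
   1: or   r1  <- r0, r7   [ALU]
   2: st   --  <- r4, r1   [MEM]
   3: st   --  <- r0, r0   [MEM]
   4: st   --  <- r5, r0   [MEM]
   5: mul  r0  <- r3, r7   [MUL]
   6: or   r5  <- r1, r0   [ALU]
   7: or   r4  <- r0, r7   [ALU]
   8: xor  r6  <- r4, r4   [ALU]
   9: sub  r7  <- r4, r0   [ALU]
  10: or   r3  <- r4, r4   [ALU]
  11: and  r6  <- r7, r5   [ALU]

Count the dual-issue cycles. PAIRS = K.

PAIRS = 4

#0 head=0: add+or i0&i1 2-wide
#1 head=2: st i2 no-port MEM/MEM
#2 head=3: st i3 no-port MEM/MEM
#3 head=4: st i4 no-port MEM/MUL
#4 head=5: mul i5 RAW r0
#5 head=6: or+or i6&i7 2-wide
#6 head=8: xor+sub i8&i9 2-wide
#7 head=10: or+and i10&i11 2-wide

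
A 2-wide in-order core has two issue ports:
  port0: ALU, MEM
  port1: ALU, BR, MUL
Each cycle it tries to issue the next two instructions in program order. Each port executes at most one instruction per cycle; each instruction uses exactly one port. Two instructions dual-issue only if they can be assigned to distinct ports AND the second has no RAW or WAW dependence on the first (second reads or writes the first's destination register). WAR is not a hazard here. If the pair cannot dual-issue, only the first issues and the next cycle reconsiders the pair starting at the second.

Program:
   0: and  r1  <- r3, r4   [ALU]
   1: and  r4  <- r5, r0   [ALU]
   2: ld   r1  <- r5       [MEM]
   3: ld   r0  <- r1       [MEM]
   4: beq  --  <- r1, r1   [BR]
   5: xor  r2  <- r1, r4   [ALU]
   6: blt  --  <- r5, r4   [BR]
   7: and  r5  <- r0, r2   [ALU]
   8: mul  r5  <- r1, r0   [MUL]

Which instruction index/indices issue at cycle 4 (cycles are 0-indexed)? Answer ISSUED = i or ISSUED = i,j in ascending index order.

c0: i0+i1 and.ALU and.ALU  dual
c1: i2 ld.MEM  no-port MEM/MEM
c2: i3+i4 ld.MEM beq.BR  dual
c3: i5+i6 xor.ALU blt.BR  dual
c4: i7 and.ALU  WAW r5
c5: i8 mul.MUL  tail

ISSUED = 7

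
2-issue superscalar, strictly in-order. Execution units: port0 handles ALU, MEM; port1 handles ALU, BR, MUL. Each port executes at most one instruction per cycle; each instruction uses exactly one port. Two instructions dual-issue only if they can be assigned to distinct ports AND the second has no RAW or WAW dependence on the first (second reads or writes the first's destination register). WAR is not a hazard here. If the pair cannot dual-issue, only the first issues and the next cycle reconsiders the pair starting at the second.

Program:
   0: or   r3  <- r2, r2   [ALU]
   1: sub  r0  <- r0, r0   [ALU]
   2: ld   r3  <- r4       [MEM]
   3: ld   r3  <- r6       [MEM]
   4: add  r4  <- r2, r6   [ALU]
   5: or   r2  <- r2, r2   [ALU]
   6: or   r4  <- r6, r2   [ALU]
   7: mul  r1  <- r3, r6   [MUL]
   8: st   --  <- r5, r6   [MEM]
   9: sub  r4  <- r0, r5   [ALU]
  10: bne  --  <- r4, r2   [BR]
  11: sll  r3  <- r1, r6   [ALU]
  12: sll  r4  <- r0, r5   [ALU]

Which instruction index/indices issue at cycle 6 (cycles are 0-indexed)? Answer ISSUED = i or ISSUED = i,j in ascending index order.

ISSUED = 10,11

t=0 i0&i1:or.ALU sub.ALU ; pair
t=1 i2:ld.MEM ; no-port MEM/MEM
t=2 i3&i4:ld.MEM add.ALU ; pair
t=3 i5:or.ALU ; RAW r2
t=4 i6&i7:or.ALU mul.MUL ; pair
t=5 i8&i9:st.MEM sub.ALU ; pair
t=6 i10&i11:bne.BR sll.ALU ; pair
t=7 i12:sll.ALU ; tail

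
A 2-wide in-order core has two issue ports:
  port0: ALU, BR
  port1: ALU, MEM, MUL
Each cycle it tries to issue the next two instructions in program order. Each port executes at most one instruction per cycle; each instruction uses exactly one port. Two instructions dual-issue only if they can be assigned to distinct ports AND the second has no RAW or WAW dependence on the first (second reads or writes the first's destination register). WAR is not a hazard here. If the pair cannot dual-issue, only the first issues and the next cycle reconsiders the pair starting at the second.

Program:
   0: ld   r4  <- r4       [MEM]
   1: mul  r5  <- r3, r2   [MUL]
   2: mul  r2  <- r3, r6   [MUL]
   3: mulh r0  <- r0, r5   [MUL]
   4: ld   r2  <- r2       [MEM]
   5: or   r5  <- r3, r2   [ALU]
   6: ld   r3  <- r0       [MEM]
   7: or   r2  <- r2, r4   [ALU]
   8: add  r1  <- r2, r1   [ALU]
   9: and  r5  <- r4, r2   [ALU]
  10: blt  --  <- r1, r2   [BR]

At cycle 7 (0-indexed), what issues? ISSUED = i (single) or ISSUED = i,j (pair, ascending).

[0] i0  ld  -- no-port MEM/MUL
[1] i1  mul  -- no-port MUL/MUL
[2] i2  mul  -- no-port MUL/MUL
[3] i3  mulh  -- no-port MUL/MEM
[4] i4  ld  -- RAW r2
[5] i5+i6  or/ld  -- 2-wide
[6] i7  or  -- RAW r2
[7] i8+i9  add/and  -- 2-wide
[8] i10  blt  -- tail

ISSUED = 8,9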